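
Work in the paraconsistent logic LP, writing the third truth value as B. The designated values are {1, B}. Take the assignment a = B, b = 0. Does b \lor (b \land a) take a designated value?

b \land a = 0 \land B = 0
b \lor (b \land a) = 0 \lor 0 = 0
0 ∉ {1, B}.

No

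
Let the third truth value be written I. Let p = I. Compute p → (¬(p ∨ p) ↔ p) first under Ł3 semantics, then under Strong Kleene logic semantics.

In Ł3: p ∨ p = I ∨ I = I
¬(p ∨ p) = ¬I = I
¬(p ∨ p) ↔ p = I ↔ I = T
p → (¬(p ∨ p) ↔ p) = I → T = T
In Strong Kleene logic: p ∨ p = I ∨ I = I
¬(p ∨ p) = ¬I = I
¬(p ∨ p) ↔ p = I ↔ I = I
p → (¬(p ∨ p) ↔ p) = I → I = I  [¬I ∨ I]
They differ because Ł3 and Strong Kleene logic treat I differently under implication.

T; I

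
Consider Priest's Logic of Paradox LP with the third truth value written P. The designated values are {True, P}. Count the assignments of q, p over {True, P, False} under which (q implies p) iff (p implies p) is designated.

Of the 9 assignments, 8 give a value in {True, P}.

8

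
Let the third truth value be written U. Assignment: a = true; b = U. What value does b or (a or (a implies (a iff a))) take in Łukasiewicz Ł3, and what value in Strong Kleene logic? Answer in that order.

In Łukasiewicz Ł3: a iff a = true iff true = true
a implies (a iff a) = true implies true = true
a or (a implies (a iff a)) = true or true = true
b or (a or (a implies (a iff a))) = U or true = true
In Strong Kleene logic: a iff a = true iff true = true
a implies (a iff a) = true implies true = true
a or (a implies (a iff a)) = true or true = true
b or (a or (a implies (a iff a))) = U or true = true

true; true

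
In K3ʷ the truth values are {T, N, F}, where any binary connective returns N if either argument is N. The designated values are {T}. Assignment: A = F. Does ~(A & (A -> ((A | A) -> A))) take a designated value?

Yes

A | A = F | F = F
(A | A) -> A = F -> F = T
A -> ((A | A) -> A) = F -> T = T
A & (A -> ((A | A) -> A)) = F & T = F
~(A & (A -> ((A | A) -> A))) = ~F = T
T ∈ {T}.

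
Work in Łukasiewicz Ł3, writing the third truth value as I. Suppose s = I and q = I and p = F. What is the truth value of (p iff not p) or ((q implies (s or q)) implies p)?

F

not p = not F = T
p iff not p = F iff T = F
s or q = I or I = I
q implies (s or q) = I implies I = T
(q implies (s or q)) implies p = T implies F = F
(p iff not p) or ((q implies (s or q)) implies p) = F or F = F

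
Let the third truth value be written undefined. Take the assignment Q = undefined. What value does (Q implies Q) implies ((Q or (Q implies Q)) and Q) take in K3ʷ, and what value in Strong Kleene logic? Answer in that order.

In K3ʷ: Q implies Q = undefined implies undefined = undefined  [any arg is the third value ⇒ result is the third value]
Q implies Q = undefined implies undefined = undefined
Q or (Q implies Q) = undefined or undefined = undefined
(Q or (Q implies Q)) and Q = undefined and undefined = undefined
(Q implies Q) implies ((Q or (Q implies Q)) and Q) = undefined implies undefined = undefined
In Strong Kleene logic: Q implies Q = undefined implies undefined = undefined
Q implies Q = undefined implies undefined = undefined
Q or (Q implies Q) = undefined or undefined = undefined
(Q or (Q implies Q)) and Q = undefined and undefined = undefined
(Q implies Q) implies ((Q or (Q implies Q)) and Q) = undefined implies undefined = undefined

undefined; undefined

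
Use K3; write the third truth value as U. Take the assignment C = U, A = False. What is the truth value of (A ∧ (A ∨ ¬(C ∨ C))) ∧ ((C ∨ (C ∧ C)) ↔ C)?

C ∨ C = U ∨ U = U
¬(C ∨ C) = ¬U = U
A ∨ ¬(C ∨ C) = False ∨ U = U
A ∧ (A ∨ ¬(C ∨ C)) = False ∧ U = False
C ∧ C = U ∧ U = U
C ∨ (C ∧ C) = U ∨ U = U
(C ∨ (C ∧ C)) ↔ C = U ↔ U = U
(A ∧ (A ∨ ¬(C ∨ C))) ∧ ((C ∨ (C ∧ C)) ↔ C) = False ∧ U = False

False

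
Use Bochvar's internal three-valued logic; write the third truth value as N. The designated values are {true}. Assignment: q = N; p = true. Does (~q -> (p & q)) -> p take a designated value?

No

~q = ~N = N
p & q = true & N = N
~q -> (p & q) = N -> N = N
(~q -> (p & q)) -> p = N -> true = N
N ∉ {true}.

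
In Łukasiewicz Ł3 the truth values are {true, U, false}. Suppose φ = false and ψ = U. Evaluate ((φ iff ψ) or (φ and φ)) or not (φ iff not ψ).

φ iff ψ = false iff U = U
φ and φ = false and false = false
(φ iff ψ) or (φ and φ) = U or false = U
not ψ = not U = U
φ iff not ψ = false iff U = U
not (φ iff not ψ) = not U = U
((φ iff ψ) or (φ and φ)) or not (φ iff not ψ) = U or U = U

U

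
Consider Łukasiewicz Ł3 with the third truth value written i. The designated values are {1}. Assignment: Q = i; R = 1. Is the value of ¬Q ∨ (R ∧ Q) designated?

¬Q = ¬i = i
R ∧ Q = 1 ∧ i = i
¬Q ∨ (R ∧ Q) = i ∨ i = i
i ∉ {1}.

No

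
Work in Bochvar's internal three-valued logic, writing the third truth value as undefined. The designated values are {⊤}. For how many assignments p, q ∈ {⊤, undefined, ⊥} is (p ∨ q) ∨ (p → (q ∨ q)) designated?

Designated under: (p=⊤, q=⊤); (p=⊤, q=⊥); (p=⊥, q=⊤); (p=⊥, q=⊥).

4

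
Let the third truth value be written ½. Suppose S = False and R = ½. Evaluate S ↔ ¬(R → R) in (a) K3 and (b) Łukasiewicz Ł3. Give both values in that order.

½; True

In K3: R → R = ½ → ½ = ½  [¬½ ∨ ½]
¬(R → R) = ¬½ = ½
S ↔ ¬(R → R) = False ↔ ½ = ½
In Łukasiewicz Ł3: R → R = ½ → ½ = True
¬(R → R) = ¬True = False
S ↔ ¬(R → R) = False ↔ False = True
They differ because K3 and Łukasiewicz Ł3 treat ½ differently under implication.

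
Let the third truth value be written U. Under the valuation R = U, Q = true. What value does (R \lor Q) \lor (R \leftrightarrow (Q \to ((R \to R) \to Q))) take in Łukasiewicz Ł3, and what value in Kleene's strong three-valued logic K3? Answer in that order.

true; true

In Łukasiewicz Ł3: R \lor Q = U \lor true = true
R \to R = U \to U = true  [min(1, 1−½+½)]
(R \to R) \to Q = true \to true = true
Q \to ((R \to R) \to Q) = true \to true = true
R \leftrightarrow (Q \to ((R \to R) \to Q)) = U \leftrightarrow true = U
(R \lor Q) \lor (R \leftrightarrow (Q \to ((R \to R) \to Q))) = true \lor U = true
In Kleene's strong three-valued logic K3: R \lor Q = U \lor true = true
R \to R = U \to U = U  [\lnot U \lor U]
(R \to R) \to Q = U \to true = true
Q \to ((R \to R) \to Q) = true \to true = true
R \leftrightarrow (Q \to ((R \to R) \to Q)) = U \leftrightarrow true = U
(R \lor Q) \lor (R \leftrightarrow (Q \to ((R \to R) \to Q))) = true \lor U = true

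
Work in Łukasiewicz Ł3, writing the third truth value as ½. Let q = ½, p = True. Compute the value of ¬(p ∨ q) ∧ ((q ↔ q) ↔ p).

p ∨ q = True ∨ ½ = True
¬(p ∨ q) = ¬True = False
q ↔ q = ½ ↔ ½ = True  [1 − |½−½|]
(q ↔ q) ↔ p = True ↔ True = True
¬(p ∨ q) ∧ ((q ↔ q) ↔ p) = False ∧ True = False

False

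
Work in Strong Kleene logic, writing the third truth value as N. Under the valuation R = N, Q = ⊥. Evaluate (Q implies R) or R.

⊤

Q implies R = ⊥ implies N = ⊤
(Q implies R) or R = ⊤ or N = ⊤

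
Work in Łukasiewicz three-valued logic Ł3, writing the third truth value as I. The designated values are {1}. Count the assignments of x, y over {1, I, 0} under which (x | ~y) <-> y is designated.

Designated under: (x=1, y=1); (x=I, y=I); (x=0, y=I).

3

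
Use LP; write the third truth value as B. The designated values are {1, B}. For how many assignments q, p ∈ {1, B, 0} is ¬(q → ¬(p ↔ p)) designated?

Of the 9 assignments, 6 give a value in {1, B}.

6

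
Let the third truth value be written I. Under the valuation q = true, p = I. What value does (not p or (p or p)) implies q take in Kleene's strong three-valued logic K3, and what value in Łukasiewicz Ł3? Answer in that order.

true; true

In Kleene's strong three-valued logic K3: not p = not I = I
p or p = I or I = I
not p or (p or p) = I or I = I
(not p or (p or p)) implies q = I implies true = true
In Łukasiewicz Ł3: not p = not I = I
p or p = I or I = I
not p or (p or p) = I or I = I
(not p or (p or p)) implies q = I implies true = true  [min(1, 1−½+1)]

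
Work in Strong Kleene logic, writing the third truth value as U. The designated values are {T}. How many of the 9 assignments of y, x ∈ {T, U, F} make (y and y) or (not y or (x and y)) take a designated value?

Of the 9 assignments, 6 give a value in {T}.

6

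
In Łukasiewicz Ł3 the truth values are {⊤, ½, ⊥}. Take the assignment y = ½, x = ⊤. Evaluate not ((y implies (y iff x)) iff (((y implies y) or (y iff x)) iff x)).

⊥

y iff x = ½ iff ⊤ = ½  [1 − |½−1|]
y implies (y iff x) = ½ implies ½ = ⊤
y implies y = ½ implies ½ = ⊤
y iff x = ½ iff ⊤ = ½
(y implies y) or (y iff x) = ⊤ or ½ = ⊤
((y implies y) or (y iff x)) iff x = ⊤ iff ⊤ = ⊤
(y implies (y iff x)) iff (((y implies y) or (y iff x)) iff x) = ⊤ iff ⊤ = ⊤
not ((y implies (y iff x)) iff (((y implies y) or (y iff x)) iff x)) = not ⊤ = ⊥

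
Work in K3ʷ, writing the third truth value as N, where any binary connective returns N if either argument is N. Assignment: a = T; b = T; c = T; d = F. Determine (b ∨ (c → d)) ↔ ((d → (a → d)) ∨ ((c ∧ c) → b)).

T

c → d = T → F = F
b ∨ (c → d) = T ∨ F = T
a → d = T → F = F
d → (a → d) = F → F = T
c ∧ c = T ∧ T = T
(c ∧ c) → b = T → T = T
(d → (a → d)) ∨ ((c ∧ c) → b) = T ∨ T = T
(b ∨ (c → d)) ↔ ((d → (a → d)) ∨ ((c ∧ c) → b)) = T ↔ T = T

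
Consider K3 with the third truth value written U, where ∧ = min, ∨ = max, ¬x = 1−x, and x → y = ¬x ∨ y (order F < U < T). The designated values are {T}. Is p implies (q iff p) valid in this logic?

Countermodel: p=T, q=U gives U, which is not designated.

No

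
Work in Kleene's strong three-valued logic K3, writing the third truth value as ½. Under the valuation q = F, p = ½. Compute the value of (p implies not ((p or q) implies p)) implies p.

½

p or q = ½ or F = ½
(p or q) implies p = ½ implies ½ = ½  [not ½ or ½]
not ((p or q) implies p) = not ½ = ½
p implies not ((p or q) implies p) = ½ implies ½ = ½
(p implies not ((p or q) implies p)) implies p = ½ implies ½ = ½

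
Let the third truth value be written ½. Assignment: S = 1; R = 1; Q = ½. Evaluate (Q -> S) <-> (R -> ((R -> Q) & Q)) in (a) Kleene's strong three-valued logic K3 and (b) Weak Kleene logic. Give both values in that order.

In Kleene's strong three-valued logic K3: Q -> S = ½ -> 1 = 1
R -> Q = 1 -> ½ = ½
(R -> Q) & Q = ½ & ½ = ½
R -> ((R -> Q) & Q) = 1 -> ½ = ½
(Q -> S) <-> (R -> ((R -> Q) & Q)) = 1 <-> ½ = ½
In Weak Kleene logic: Q -> S = ½ -> 1 = ½  [any arg is the third value ⇒ result is the third value]
R -> Q = 1 -> ½ = ½
(R -> Q) & Q = ½ & ½ = ½
R -> ((R -> Q) & Q) = 1 -> ½ = ½
(Q -> S) <-> (R -> ((R -> Q) & Q)) = ½ <-> ½ = ½

½; ½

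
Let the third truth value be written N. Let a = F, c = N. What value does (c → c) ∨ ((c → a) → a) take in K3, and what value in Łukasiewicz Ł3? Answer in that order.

N; T

In K3: c → c = N → N = N  [¬N ∨ N]
c → a = N → F = N
(c → a) → a = N → F = N
(c → c) ∨ ((c → a) → a) = N ∨ N = N
In Łukasiewicz Ł3: c → c = N → N = T  [min(1, 1−½+½)]
c → a = N → F = N
(c → a) → a = N → F = N
(c → c) ∨ ((c → a) → a) = T ∨ N = T
They differ because K3 and Łukasiewicz Ł3 treat N differently under implication.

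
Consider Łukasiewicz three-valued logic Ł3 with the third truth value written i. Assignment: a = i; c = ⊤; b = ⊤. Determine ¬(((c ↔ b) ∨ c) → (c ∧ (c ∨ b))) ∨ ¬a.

c ↔ b = ⊤ ↔ ⊤ = ⊤
(c ↔ b) ∨ c = ⊤ ∨ ⊤ = ⊤
c ∨ b = ⊤ ∨ ⊤ = ⊤
c ∧ (c ∨ b) = ⊤ ∧ ⊤ = ⊤
((c ↔ b) ∨ c) → (c ∧ (c ∨ b)) = ⊤ → ⊤ = ⊤
¬(((c ↔ b) ∨ c) → (c ∧ (c ∨ b))) = ¬⊤ = ⊥
¬a = ¬i = i
¬(((c ↔ b) ∨ c) → (c ∧ (c ∨ b))) ∨ ¬a = ⊥ ∨ i = i

i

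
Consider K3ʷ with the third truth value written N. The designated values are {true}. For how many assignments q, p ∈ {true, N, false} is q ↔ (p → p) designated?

Designated under: (q=true, p=true); (q=true, p=false).

2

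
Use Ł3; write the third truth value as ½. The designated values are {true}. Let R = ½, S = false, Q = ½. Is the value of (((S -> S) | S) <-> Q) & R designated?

S -> S = false -> false = true
(S -> S) | S = true | false = true
((S -> S) | S) <-> Q = true <-> ½ = ½  [1 − |1−½|]
(((S -> S) | S) <-> Q) & R = ½ & ½ = ½
½ ∉ {true}.

No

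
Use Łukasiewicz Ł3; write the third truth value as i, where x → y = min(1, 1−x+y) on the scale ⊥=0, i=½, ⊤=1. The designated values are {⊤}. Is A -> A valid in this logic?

Every assignment of A over {⊤, i, ⊥} gives a value in {⊤}.
In particular, with A=i: A -> A = ⊤.

Yes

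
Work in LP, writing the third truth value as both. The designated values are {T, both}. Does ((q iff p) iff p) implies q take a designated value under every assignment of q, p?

Every assignment of q, p over {T, both, F} gives a value in {T, both}.
In particular, with q=both, p=both: ((q iff p) iff p) implies q = both.

Yes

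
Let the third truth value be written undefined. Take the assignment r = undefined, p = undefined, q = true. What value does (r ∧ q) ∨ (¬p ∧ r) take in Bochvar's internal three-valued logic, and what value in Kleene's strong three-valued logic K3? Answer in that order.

undefined; undefined

In Bochvar's internal three-valued logic: r ∧ q = undefined ∧ true = undefined
¬p = ¬undefined = undefined
¬p ∧ r = undefined ∧ undefined = undefined
(r ∧ q) ∨ (¬p ∧ r) = undefined ∨ undefined = undefined
In Kleene's strong three-valued logic K3: r ∧ q = undefined ∧ true = undefined
¬p = ¬undefined = undefined
¬p ∧ r = undefined ∧ undefined = undefined
(r ∧ q) ∨ (¬p ∧ r) = undefined ∨ undefined = undefined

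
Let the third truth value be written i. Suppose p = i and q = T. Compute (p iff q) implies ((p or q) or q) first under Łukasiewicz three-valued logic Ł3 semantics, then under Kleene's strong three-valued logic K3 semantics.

In Łukasiewicz three-valued logic Ł3: p iff q = i iff T = i  [1 − |½−1|]
p or q = i or T = T
(p or q) or q = T or T = T
(p iff q) implies ((p or q) or q) = i implies T = T
In Kleene's strong three-valued logic K3: p iff q = i iff T = i
p or q = i or T = T
(p or q) or q = T or T = T
(p iff q) implies ((p or q) or q) = i implies T = T  [not i or T]

T; T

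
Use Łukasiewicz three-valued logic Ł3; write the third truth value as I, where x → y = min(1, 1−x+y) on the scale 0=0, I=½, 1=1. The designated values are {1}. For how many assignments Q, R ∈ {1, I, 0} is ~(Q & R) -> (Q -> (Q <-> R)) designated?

Of the 9 assignments, 8 give a value in {1}.

8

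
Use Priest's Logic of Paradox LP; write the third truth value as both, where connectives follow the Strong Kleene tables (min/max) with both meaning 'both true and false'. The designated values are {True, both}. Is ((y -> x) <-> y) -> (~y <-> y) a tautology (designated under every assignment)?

Countermodel: y=True, x=True gives False, which is not designated.

No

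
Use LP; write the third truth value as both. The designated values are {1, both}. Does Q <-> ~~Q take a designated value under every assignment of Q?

Yes

Every assignment of Q over {1, both, 0} gives a value in {1, both}.
In particular, with Q=both: Q <-> ~~Q = both.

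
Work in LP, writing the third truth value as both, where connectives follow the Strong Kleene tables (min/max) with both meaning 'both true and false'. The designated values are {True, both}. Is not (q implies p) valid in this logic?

Countermodel: q=True, p=True gives False, which is not designated.

No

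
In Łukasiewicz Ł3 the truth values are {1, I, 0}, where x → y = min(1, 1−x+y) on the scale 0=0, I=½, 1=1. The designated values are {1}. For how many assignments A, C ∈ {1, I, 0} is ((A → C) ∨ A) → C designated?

Designated under: (A=1, C=1); (A=I, C=1); (A=0, C=1).

3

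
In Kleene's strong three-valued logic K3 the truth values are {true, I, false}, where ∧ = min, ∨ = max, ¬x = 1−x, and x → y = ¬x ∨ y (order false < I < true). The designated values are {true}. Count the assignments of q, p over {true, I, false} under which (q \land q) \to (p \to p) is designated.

Of the 9 assignments, 7 give a value in {true}.

7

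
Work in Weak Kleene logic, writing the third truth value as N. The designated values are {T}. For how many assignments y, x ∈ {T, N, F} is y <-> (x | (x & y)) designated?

Designated under: (y=T, x=T); (y=F, x=F).

2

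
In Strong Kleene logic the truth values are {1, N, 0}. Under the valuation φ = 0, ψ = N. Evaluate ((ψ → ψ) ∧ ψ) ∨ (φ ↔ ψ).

ψ → ψ = N → N = N  [¬N ∨ N]
(ψ → ψ) ∧ ψ = N ∧ N = N
φ ↔ ψ = 0 ↔ N = N
((ψ → ψ) ∧ ψ) ∨ (φ ↔ ψ) = N ∨ N = N

N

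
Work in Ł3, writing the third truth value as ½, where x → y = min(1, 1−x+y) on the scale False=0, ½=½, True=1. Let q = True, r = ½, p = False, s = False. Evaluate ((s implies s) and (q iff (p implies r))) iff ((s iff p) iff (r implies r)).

s implies s = False implies False = True
p implies r = False implies ½ = True  [min(1, 1−0+½)]
q iff (p implies r) = True iff True = True
(s implies s) and (q iff (p implies r)) = True and True = True
s iff p = False iff False = True
r implies r = ½ implies ½ = True
(s iff p) iff (r implies r) = True iff True = True
((s implies s) and (q iff (p implies r))) iff ((s iff p) iff (r implies r)) = True iff True = True

True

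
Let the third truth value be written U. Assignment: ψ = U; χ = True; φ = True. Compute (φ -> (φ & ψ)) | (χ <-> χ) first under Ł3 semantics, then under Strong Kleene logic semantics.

True; True

In Ł3: φ & ψ = True & U = U
φ -> (φ & ψ) = True -> U = U
χ <-> χ = True <-> True = True
(φ -> (φ & ψ)) | (χ <-> χ) = U | True = True
In Strong Kleene logic: φ & ψ = True & U = U
φ -> (φ & ψ) = True -> U = U  [~True | U]
χ <-> χ = True <-> True = True
(φ -> (φ & ψ)) | (χ <-> χ) = U | True = True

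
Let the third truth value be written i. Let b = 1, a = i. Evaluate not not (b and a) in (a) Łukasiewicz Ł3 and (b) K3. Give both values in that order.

In Łukasiewicz Ł3: b and a = 1 and i = i
not (b and a) = not i = i
not not (b and a) = not i = i
In K3: b and a = 1 and i = i
not (b and a) = not i = i
not not (b and a) = not i = i

i; i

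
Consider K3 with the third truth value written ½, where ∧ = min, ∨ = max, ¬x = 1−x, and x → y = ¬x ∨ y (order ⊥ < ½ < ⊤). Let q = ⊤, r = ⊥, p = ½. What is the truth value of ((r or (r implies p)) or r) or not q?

⊤

r implies p = ⊥ implies ½ = ⊤  [not ⊥ or ½]
r or (r implies p) = ⊥ or ⊤ = ⊤
(r or (r implies p)) or r = ⊤ or ⊥ = ⊤
not q = not ⊤ = ⊥
((r or (r implies p)) or r) or not q = ⊤ or ⊥ = ⊤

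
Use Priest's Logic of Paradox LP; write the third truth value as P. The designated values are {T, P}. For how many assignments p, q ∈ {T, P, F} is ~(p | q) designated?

Designated under: (p=P, q=P); (p=P, q=F); (p=F, q=P); (p=F, q=F).

4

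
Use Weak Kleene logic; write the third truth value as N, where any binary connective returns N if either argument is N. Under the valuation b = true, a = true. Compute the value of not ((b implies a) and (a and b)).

false

b implies a = true implies true = true
a and b = true and true = true
(b implies a) and (a and b) = true and true = true
not ((b implies a) and (a and b)) = not true = false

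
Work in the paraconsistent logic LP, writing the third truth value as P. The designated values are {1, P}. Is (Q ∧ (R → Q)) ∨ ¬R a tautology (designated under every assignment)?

Countermodel: Q=0, R=1 gives 0, which is not designated.

No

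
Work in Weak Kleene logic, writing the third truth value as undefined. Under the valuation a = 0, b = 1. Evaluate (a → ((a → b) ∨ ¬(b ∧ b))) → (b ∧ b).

a → b = 0 → 1 = 1
b ∧ b = 1 ∧ 1 = 1
¬(b ∧ b) = ¬1 = 0
(a → b) ∨ ¬(b ∧ b) = 1 ∨ 0 = 1
a → ((a → b) ∨ ¬(b ∧ b)) = 0 → 1 = 1
b ∧ b = 1 ∧ 1 = 1
(a → ((a → b) ∨ ¬(b ∧ b))) → (b ∧ b) = 1 → 1 = 1

1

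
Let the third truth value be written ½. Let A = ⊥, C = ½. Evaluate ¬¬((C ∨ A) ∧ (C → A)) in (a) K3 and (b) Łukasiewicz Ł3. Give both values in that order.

½; ½

In K3: C ∨ A = ½ ∨ ⊥ = ½
C → A = ½ → ⊥ = ½  [¬½ ∨ ⊥]
(C ∨ A) ∧ (C → A) = ½ ∧ ½ = ½
¬((C ∨ A) ∧ (C → A)) = ¬½ = ½
¬¬((C ∨ A) ∧ (C → A)) = ¬½ = ½
In Łukasiewicz Ł3: C ∨ A = ½ ∨ ⊥ = ½
C → A = ½ → ⊥ = ½  [min(1, 1−½+0)]
(C ∨ A) ∧ (C → A) = ½ ∧ ½ = ½
¬((C ∨ A) ∧ (C → A)) = ¬½ = ½
¬¬((C ∨ A) ∧ (C → A)) = ¬½ = ½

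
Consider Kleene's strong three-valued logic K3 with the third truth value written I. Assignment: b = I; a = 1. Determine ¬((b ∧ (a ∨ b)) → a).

0

a ∨ b = 1 ∨ I = 1
b ∧ (a ∨ b) = I ∧ 1 = I
(b ∧ (a ∨ b)) → a = I → 1 = 1  [¬I ∨ 1]
¬((b ∧ (a ∨ b)) → a) = ¬1 = 0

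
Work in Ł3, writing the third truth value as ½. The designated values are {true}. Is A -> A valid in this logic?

Yes

Every assignment of A over {true, ½, false} gives a value in {true}.
In particular, with A=½: A -> A = true.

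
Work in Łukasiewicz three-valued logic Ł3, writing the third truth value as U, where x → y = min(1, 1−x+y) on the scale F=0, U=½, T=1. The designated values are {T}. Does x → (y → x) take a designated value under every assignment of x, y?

Every assignment of x, y over {T, U, F} gives a value in {T}.
In particular, with x=U, y=U: x → (y → x) = T.

Yes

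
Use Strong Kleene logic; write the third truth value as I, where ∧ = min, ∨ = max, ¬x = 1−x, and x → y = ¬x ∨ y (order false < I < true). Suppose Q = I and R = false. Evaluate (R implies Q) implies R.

R implies Q = false implies I = true  [not false or I]
(R implies Q) implies R = true implies false = false

false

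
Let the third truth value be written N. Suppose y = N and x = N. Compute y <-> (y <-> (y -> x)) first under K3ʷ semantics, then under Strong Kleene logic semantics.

In K3ʷ: y -> x = N -> N = N
y <-> (y -> x) = N <-> N = N
y <-> (y <-> (y -> x)) = N <-> N = N
In Strong Kleene logic: y -> x = N -> N = N
y <-> (y -> x) = N <-> N = N
y <-> (y <-> (y -> x)) = N <-> N = N

N; N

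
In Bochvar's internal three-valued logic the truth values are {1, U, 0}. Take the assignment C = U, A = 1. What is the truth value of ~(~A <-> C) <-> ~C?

U

~A = ~1 = 0
~A <-> C = 0 <-> U = U
~(~A <-> C) = ~U = U
~C = ~U = U
~(~A <-> C) <-> ~C = U <-> U = U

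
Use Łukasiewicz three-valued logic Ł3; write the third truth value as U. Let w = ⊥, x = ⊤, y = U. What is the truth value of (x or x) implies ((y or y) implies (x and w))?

x or x = ⊤ or ⊤ = ⊤
y or y = U or U = U
x and w = ⊤ and ⊥ = ⊥
(y or y) implies (x and w) = U implies ⊥ = U
(x or x) implies ((y or y) implies (x and w)) = ⊤ implies U = U

U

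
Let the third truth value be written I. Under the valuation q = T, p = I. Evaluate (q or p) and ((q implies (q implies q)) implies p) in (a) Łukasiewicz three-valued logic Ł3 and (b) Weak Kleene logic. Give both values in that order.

In Łukasiewicz three-valued logic Ł3: q or p = T or I = T
q implies q = T implies T = T
q implies (q implies q) = T implies T = T
(q implies (q implies q)) implies p = T implies I = I  [min(1, 1−1+½)]
(q or p) and ((q implies (q implies q)) implies p) = T and I = I
In Weak Kleene logic: q or p = T or I = I
q implies q = T implies T = T
q implies (q implies q) = T implies T = T
(q implies (q implies q)) implies p = T implies I = I  [any arg is the third value ⇒ result is the third value]
(q or p) and ((q implies (q implies q)) implies p) = I and I = I

I; I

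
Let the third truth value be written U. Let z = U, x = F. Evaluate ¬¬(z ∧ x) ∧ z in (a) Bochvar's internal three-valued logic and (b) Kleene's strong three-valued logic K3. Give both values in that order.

U; F

In Bochvar's internal three-valued logic: z ∧ x = U ∧ F = U
¬(z ∧ x) = ¬U = U
¬¬(z ∧ x) = ¬U = U
¬¬(z ∧ x) ∧ z = U ∧ U = U
In Kleene's strong three-valued logic K3: z ∧ x = U ∧ F = F
¬(z ∧ x) = ¬F = T
¬¬(z ∧ x) = ¬T = F
¬¬(z ∧ x) ∧ z = F ∧ U = F
They differ because Bochvar's internal three-valued logic and Kleene's strong three-valued logic K3 treat U differently under the binary connectives.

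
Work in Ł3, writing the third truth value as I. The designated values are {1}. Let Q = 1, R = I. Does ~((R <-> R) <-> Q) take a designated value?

No

R <-> R = I <-> I = 1  [1 − |½−½|]
(R <-> R) <-> Q = 1 <-> 1 = 1
~((R <-> R) <-> Q) = ~1 = 0
0 ∉ {1}.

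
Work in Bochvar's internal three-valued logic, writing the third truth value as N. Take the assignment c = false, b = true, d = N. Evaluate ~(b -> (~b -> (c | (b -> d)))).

~b = ~true = false
b -> d = true -> N = N  [any arg is the third value ⇒ result is the third value]
c | (b -> d) = false | N = N
~b -> (c | (b -> d)) = false -> N = N
b -> (~b -> (c | (b -> d))) = true -> N = N
~(b -> (~b -> (c | (b -> d)))) = ~N = N

N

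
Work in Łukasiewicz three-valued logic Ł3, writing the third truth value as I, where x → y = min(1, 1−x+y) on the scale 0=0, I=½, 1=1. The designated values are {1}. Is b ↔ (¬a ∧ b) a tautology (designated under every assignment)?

No

Countermodel: b=1, a=1 gives 0, which is not designated.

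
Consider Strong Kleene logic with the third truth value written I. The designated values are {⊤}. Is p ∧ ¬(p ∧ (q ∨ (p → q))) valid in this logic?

No

Countermodel: p=⊤, q=⊤ gives ⊥, which is not designated.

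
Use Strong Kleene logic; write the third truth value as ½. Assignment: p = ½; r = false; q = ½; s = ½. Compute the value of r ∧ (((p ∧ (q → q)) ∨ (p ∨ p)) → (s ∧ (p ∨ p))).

false

q → q = ½ → ½ = ½
p ∧ (q → q) = ½ ∧ ½ = ½
p ∨ p = ½ ∨ ½ = ½
(p ∧ (q → q)) ∨ (p ∨ p) = ½ ∨ ½ = ½
p ∨ p = ½ ∨ ½ = ½
s ∧ (p ∨ p) = ½ ∧ ½ = ½
((p ∧ (q → q)) ∨ (p ∨ p)) → (s ∧ (p ∨ p)) = ½ → ½ = ½
r ∧ (((p ∧ (q → q)) ∨ (p ∨ p)) → (s ∧ (p ∨ p))) = false ∧ ½ = false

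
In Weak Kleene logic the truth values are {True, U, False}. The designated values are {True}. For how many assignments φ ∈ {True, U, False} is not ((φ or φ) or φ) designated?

φ=True: False ·
φ=U: U ·
φ=False: True ✓

1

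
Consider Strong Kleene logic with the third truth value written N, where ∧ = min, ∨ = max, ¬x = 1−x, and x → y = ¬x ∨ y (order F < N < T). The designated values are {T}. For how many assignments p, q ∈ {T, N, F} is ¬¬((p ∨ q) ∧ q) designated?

Designated under: (p=T, q=T); (p=N, q=T); (p=F, q=T).

3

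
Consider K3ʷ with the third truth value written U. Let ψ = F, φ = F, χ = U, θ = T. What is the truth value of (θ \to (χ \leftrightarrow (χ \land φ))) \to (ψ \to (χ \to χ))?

U

χ \land φ = U \land F = U
χ \leftrightarrow (χ \land φ) = U \leftrightarrow U = U
θ \to (χ \leftrightarrow (χ \land φ)) = T \to U = U  [any arg is the third value ⇒ result is the third value]
χ \to χ = U \to U = U
ψ \to (χ \to χ) = F \to U = U
(θ \to (χ \leftrightarrow (χ \land φ))) \to (ψ \to (χ \to χ)) = U \to U = U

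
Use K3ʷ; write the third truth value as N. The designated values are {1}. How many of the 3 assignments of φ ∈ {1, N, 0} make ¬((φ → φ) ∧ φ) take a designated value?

1

φ=1: 0 ·
φ=N: N ·
φ=0: 1 ✓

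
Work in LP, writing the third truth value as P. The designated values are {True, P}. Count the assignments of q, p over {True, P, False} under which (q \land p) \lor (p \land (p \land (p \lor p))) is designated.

Of the 9 assignments, 6 give a value in {True, P}.

6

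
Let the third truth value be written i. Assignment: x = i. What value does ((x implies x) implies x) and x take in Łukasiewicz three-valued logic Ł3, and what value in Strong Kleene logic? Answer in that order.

In Łukasiewicz three-valued logic Ł3: x implies x = i implies i = 1
(x implies x) implies x = 1 implies i = i
((x implies x) implies x) and x = i and i = i
In Strong Kleene logic: x implies x = i implies i = i  [not i or i]
(x implies x) implies x = i implies i = i
((x implies x) implies x) and x = i and i = i

i; i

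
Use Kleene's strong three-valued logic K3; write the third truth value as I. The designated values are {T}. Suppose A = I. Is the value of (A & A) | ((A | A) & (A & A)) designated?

A & A = I & I = I
A | A = I | I = I
A & A = I & I = I
(A | A) & (A & A) = I & I = I
(A & A) | ((A | A) & (A & A)) = I | I = I
I ∉ {T}.

No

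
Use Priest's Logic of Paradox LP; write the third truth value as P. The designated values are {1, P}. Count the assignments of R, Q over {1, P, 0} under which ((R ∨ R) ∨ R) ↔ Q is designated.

7

Of the 9 assignments, 7 give a value in {1, P}.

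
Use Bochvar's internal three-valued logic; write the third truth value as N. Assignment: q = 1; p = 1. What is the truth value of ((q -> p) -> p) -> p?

q -> p = 1 -> 1 = 1
(q -> p) -> p = 1 -> 1 = 1
((q -> p) -> p) -> p = 1 -> 1 = 1

1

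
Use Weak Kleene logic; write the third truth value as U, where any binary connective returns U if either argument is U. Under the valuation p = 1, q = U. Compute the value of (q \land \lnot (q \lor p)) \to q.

U

q \lor p = U \lor 1 = U
\lnot (q \lor p) = \lnot U = U
q \land \lnot (q \lor p) = U \land U = U
(q \land \lnot (q \lor p)) \to q = U \to U = U  [any arg is the third value ⇒ result is the third value]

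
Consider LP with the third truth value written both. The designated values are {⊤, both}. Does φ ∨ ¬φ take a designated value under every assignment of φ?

Every assignment of φ over {⊤, both, ⊥} gives a value in {⊤, both}.
In particular, with φ=both: φ ∨ ¬φ = both.

Yes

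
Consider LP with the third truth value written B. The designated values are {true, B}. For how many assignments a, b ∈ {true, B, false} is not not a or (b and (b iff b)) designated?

8

Of the 9 assignments, 8 give a value in {true, B}.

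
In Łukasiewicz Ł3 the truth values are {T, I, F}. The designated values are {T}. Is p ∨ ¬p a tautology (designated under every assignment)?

No

Countermodel: p=I gives I, which is not designated.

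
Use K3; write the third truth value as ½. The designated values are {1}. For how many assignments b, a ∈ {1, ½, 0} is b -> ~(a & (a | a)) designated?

Of the 9 assignments, 5 give a value in {1}.

5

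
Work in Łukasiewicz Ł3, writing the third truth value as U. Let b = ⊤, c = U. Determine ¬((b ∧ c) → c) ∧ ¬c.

b ∧ c = ⊤ ∧ U = U
(b ∧ c) → c = U → U = ⊤  [min(1, 1−½+½)]
¬((b ∧ c) → c) = ¬⊤ = ⊥
¬c = ¬U = U
¬((b ∧ c) → c) ∧ ¬c = ⊥ ∧ U = ⊥

⊥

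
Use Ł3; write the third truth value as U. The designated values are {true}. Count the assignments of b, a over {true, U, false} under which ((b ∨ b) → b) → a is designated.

3

Designated under: (b=true, a=true); (b=U, a=true); (b=false, a=true).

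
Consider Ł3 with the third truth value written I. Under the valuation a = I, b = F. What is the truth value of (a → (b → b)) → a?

I

b → b = F → F = T
a → (b → b) = I → T = T
(a → (b → b)) → a = T → I = I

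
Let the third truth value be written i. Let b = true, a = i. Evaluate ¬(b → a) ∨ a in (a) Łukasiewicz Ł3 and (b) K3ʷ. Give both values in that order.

i; i

In Łukasiewicz Ł3: b → a = true → i = i  [min(1, 1−1+½)]
¬(b → a) = ¬i = i
¬(b → a) ∨ a = i ∨ i = i
In K3ʷ: b → a = true → i = i  [any arg is the third value ⇒ result is the third value]
¬(b → a) = ¬i = i
¬(b → a) ∨ a = i ∨ i = i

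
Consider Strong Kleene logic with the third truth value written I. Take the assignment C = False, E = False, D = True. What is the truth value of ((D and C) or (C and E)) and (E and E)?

False

D and C = True and False = False
C and E = False and False = False
(D and C) or (C and E) = False or False = False
E and E = False and False = False
((D and C) or (C and E)) and (E and E) = False and False = False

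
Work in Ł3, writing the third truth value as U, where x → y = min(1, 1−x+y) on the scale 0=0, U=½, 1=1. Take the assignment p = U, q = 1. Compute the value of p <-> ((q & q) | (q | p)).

q & q = 1 & 1 = 1
q | p = 1 | U = 1
(q & q) | (q | p) = 1 | 1 = 1
p <-> ((q & q) | (q | p)) = U <-> 1 = U  [1 − |½−1|]

U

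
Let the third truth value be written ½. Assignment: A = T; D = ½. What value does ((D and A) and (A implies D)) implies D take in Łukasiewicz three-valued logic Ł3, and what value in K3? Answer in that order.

T; ½

In Łukasiewicz three-valued logic Ł3: D and A = ½ and T = ½
A implies D = T implies ½ = ½
(D and A) and (A implies D) = ½ and ½ = ½
((D and A) and (A implies D)) implies D = ½ implies ½ = T
In K3: D and A = ½ and T = ½
A implies D = T implies ½ = ½
(D and A) and (A implies D) = ½ and ½ = ½
((D and A) and (A implies D)) implies D = ½ implies ½ = ½
They differ because Łukasiewicz three-valued logic Ł3 and K3 treat ½ differently under implication.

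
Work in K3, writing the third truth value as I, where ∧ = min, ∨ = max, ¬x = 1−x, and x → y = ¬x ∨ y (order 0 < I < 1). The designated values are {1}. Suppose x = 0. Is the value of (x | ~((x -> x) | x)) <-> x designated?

Yes

x -> x = 0 -> 0 = 1
(x -> x) | x = 1 | 0 = 1
~((x -> x) | x) = ~1 = 0
x | ~((x -> x) | x) = 0 | 0 = 0
(x | ~((x -> x) | x)) <-> x = 0 <-> 0 = 1
1 ∈ {1}.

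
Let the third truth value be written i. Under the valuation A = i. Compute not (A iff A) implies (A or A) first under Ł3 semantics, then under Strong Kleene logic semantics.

true; i

In Ł3: A iff A = i iff i = true
not (A iff A) = not true = false
A or A = i or i = i
not (A iff A) implies (A or A) = false implies i = true
In Strong Kleene logic: A iff A = i iff i = i
not (A iff A) = not i = i
A or A = i or i = i
not (A iff A) implies (A or A) = i implies i = i  [not i or i]
They differ because Ł3 and Strong Kleene logic treat i differently under implication.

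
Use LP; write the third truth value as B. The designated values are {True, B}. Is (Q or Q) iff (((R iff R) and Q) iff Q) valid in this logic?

No

Countermodel: Q=False, R=True gives False, which is not designated.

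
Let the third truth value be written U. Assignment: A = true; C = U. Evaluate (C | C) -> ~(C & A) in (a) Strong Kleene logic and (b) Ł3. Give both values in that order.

In Strong Kleene logic: C | C = U | U = U
C & A = U & true = U
~(C & A) = ~U = U
(C | C) -> ~(C & A) = U -> U = U  [~U | U]
In Ł3: C | C = U | U = U
C & A = U & true = U
~(C & A) = ~U = U
(C | C) -> ~(C & A) = U -> U = true  [min(1, 1−½+½)]
They differ because Strong Kleene logic and Ł3 treat U differently under implication.

U; true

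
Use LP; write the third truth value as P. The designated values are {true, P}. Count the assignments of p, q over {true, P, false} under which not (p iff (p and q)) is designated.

5

Of the 9 assignments, 5 give a value in {true, P}.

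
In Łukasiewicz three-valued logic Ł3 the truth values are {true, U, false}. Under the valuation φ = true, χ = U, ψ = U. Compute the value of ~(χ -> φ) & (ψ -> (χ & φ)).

χ -> φ = U -> true = true  [min(1, 1−½+1)]
~(χ -> φ) = ~true = false
χ & φ = U & true = U
ψ -> (χ & φ) = U -> U = true
~(χ -> φ) & (ψ -> (χ & φ)) = false & true = false

false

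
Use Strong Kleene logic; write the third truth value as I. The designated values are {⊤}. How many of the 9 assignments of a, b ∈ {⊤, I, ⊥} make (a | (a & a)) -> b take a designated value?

Of the 9 assignments, 5 give a value in {⊤}.

5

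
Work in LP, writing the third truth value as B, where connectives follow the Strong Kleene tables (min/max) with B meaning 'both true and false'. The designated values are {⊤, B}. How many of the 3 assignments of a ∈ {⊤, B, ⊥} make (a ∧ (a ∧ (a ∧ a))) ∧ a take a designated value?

a=⊤: ⊤ ✓
a=B: B ✓
a=⊥: ⊥ ·

2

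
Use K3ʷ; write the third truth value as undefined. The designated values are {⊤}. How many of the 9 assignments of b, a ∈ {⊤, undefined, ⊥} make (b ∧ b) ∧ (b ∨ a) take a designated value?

Designated under: (b=⊤, a=⊤); (b=⊤, a=⊥).

2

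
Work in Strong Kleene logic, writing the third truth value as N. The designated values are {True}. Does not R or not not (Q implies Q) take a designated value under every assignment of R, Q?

Countermodel: R=True, Q=N gives N, which is not designated.

No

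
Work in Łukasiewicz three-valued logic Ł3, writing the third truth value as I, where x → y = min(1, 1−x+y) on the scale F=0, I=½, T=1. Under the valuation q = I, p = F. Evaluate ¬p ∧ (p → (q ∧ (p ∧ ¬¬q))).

¬p = ¬F = T
¬q = ¬I = I
¬¬q = ¬I = I
p ∧ ¬¬q = F ∧ I = F
q ∧ (p ∧ ¬¬q) = I ∧ F = F
p → (q ∧ (p ∧ ¬¬q)) = F → F = T
¬p ∧ (p → (q ∧ (p ∧ ¬¬q))) = T ∧ T = T

T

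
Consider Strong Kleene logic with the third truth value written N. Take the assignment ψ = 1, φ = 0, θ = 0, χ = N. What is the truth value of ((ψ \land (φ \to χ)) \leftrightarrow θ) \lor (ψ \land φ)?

φ \to χ = 0 \to N = 1
ψ \land (φ \to χ) = 1 \land 1 = 1
(ψ \land (φ \to χ)) \leftrightarrow θ = 1 \leftrightarrow 0 = 0
ψ \land φ = 1 \land 0 = 0
((ψ \land (φ \to χ)) \leftrightarrow θ) \lor (ψ \land φ) = 0 \lor 0 = 0

0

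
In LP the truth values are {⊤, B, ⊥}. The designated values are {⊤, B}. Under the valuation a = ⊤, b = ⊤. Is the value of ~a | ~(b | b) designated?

No

~a = ~⊤ = ⊥
b | b = ⊤ | ⊤ = ⊤
~(b | b) = ~⊤ = ⊥
~a | ~(b | b) = ⊥ | ⊥ = ⊥
⊥ ∉ {⊤, B}.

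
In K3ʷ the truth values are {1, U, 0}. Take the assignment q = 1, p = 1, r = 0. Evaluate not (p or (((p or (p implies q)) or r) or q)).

p implies q = 1 implies 1 = 1
p or (p implies q) = 1 or 1 = 1
(p or (p implies q)) or r = 1 or 0 = 1
((p or (p implies q)) or r) or q = 1 or 1 = 1
p or (((p or (p implies q)) or r) or q) = 1 or 1 = 1
not (p or (((p or (p implies q)) or r) or q)) = not 1 = 0

0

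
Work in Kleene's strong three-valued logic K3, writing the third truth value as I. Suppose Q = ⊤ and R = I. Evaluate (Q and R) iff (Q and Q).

Q and R = ⊤ and I = I
Q and Q = ⊤ and ⊤ = ⊤
(Q and R) iff (Q and Q) = I iff ⊤ = I

I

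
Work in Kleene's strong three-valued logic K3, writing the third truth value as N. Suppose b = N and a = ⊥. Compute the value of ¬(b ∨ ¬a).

⊥

¬a = ¬⊥ = ⊤
b ∨ ¬a = N ∨ ⊤ = ⊤
¬(b ∨ ¬a) = ¬⊤ = ⊥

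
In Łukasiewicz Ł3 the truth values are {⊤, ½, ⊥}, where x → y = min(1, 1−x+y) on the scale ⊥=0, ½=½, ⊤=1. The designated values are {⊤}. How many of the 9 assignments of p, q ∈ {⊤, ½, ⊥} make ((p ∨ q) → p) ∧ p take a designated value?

Designated under: (p=⊤, q=⊤); (p=⊤, q=½); (p=⊤, q=⊥).

3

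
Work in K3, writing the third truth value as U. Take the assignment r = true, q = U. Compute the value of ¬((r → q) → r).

false

r → q = true → U = U  [¬true ∨ U]
(r → q) → r = U → true = true
¬((r → q) → r) = ¬true = false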